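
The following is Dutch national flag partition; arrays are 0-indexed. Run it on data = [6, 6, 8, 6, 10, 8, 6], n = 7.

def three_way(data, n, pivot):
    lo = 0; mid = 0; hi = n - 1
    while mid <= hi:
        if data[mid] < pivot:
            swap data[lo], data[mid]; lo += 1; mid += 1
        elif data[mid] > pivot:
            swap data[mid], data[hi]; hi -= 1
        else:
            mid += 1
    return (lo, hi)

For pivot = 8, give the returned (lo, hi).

(4, 5)

lo=0 mid=0 hi=6
6<8: swap(0,0), lo=1 mid=1 ⇒ [6, 6, 8, 6, 10, 8, 6]
6<8: swap(1,1), lo=2 mid=2 ⇒ [6, 6, 8, 6, 10, 8, 6]
8=8: mid=3
6<8: swap(2,3), lo=3 mid=4 ⇒ [6, 6, 6, 8, 10, 8, 6]
10>8: swap(4,6), hi=5 ⇒ [6, 6, 6, 8, 6, 8, 10]
6<8: swap(3,4), lo=4 mid=5 ⇒ [6, 6, 6, 6, 8, 8, 10]
8=8: mid=6
done. lo=4 hi=5; data=[6, 6, 6, 6, 8, 8, 10]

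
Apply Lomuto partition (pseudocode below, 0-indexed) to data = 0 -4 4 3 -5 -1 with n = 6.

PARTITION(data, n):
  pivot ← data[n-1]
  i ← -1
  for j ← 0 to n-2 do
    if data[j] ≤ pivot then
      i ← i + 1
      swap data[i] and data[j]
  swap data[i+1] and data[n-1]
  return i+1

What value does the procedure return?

2

pivot = data[5] = -1; i = -1
j=0: data[0]=0 > -1 → no swap
j=1: data[1]=-4 ≤ -1 → i=0, swap data[0],data[1] → -4 0 4 3 -5 -1
j=2: data[2]=4 > -1 → no swap
j=3: data[3]=3 > -1 → no swap
j=4: data[4]=-5 ≤ -1 → i=1, swap data[1],data[4] → -4 -5 4 3 0 -1
final swap data[2],data[5] → -4 -5 -1 3 0 4; return 2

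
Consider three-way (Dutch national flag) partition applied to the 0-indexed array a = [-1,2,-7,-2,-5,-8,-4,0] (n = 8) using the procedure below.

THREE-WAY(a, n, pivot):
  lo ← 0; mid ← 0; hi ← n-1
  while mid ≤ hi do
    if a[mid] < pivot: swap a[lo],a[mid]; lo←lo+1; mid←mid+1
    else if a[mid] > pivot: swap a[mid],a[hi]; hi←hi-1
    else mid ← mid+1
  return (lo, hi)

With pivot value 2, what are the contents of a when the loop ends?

[-1,-7,-2,-5,-8,-4,0,2]

lo=0 mid=0 hi=7
-1<2: swap(0,0), lo=1 mid=1 ⇒ [-1,2,-7,-2,-5,-8,-4,0]
2=2: mid=2
-7<2: swap(1,2), lo=2 mid=3 ⇒ [-1,-7,2,-2,-5,-8,-4,0]
-2<2: swap(2,3), lo=3 mid=4 ⇒ [-1,-7,-2,2,-5,-8,-4,0]
-5<2: swap(3,4), lo=4 mid=5 ⇒ [-1,-7,-2,-5,2,-8,-4,0]
-8<2: swap(4,5), lo=5 mid=6 ⇒ [-1,-7,-2,-5,-8,2,-4,0]
-4<2: swap(5,6), lo=6 mid=7 ⇒ [-1,-7,-2,-5,-8,-4,2,0]
0<2: swap(6,7), lo=7 mid=8 ⇒ [-1,-7,-2,-5,-8,-4,0,2]
done. lo=7 hi=7; a=[-1,-7,-2,-5,-8,-4,0,2]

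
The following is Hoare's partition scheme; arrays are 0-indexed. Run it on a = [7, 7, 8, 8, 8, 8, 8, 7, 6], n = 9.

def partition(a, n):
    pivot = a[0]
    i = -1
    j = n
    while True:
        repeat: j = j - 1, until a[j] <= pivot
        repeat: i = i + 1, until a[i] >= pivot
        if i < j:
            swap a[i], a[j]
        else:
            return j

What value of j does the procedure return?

1

pivot = a[0] = 7; i = -1, j = 9
j→8 (a[8]=6≤7), i→0 (a[0]=7≥7); i<j, swap → [6, 7, 8, 8, 8, 8, 8, 7, 7]
j→7 (a[7]=7≤7), i→1 (a[1]=7≥7); i<j, swap → [6, 7, 8, 8, 8, 8, 8, 7, 7]
j→1, i→2; i≥j, return j=1. a = [6, 7, 8, 8, 8, 8, 8, 7, 7]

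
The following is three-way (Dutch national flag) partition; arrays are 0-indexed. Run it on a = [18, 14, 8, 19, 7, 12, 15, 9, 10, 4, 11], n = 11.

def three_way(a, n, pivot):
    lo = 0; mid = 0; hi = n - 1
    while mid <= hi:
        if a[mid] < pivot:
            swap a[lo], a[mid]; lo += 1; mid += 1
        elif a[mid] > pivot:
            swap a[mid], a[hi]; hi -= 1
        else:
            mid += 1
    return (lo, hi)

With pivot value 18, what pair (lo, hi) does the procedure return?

lo=0 mid=0 hi=10
18=18: mid=1
14<18: swap(0,1), lo=1 mid=2 ⇒ [14, 18, 8, 19, 7, 12, 15, 9, 10, 4, 11]
8<18: swap(1,2), lo=2 mid=3 ⇒ [14, 8, 18, 19, 7, 12, 15, 9, 10, 4, 11]
19>18: swap(3,10), hi=9 ⇒ [14, 8, 18, 11, 7, 12, 15, 9, 10, 4, 19]
11<18: swap(2,3), lo=3 mid=4 ⇒ [14, 8, 11, 18, 7, 12, 15, 9, 10, 4, 19]
7<18: swap(3,4), lo=4 mid=5 ⇒ [14, 8, 11, 7, 18, 12, 15, 9, 10, 4, 19]
12<18: swap(4,5), lo=5 mid=6 ⇒ [14, 8, 11, 7, 12, 18, 15, 9, 10, 4, 19]
15<18: swap(5,6), lo=6 mid=7 ⇒ [14, 8, 11, 7, 12, 15, 18, 9, 10, 4, 19]
9<18: swap(6,7), lo=7 mid=8 ⇒ [14, 8, 11, 7, 12, 15, 9, 18, 10, 4, 19]
10<18: swap(7,8), lo=8 mid=9 ⇒ [14, 8, 11, 7, 12, 15, 9, 10, 18, 4, 19]
4<18: swap(8,9), lo=9 mid=10 ⇒ [14, 8, 11, 7, 12, 15, 9, 10, 4, 18, 19]
done. lo=9 hi=9; a=[14, 8, 11, 7, 12, 15, 9, 10, 4, 18, 19]

(9, 9)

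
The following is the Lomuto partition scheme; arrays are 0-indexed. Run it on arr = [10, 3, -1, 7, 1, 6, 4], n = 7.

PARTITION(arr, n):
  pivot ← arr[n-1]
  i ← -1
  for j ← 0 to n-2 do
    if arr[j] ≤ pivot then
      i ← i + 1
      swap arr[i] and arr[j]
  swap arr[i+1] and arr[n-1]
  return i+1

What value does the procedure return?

3

pivot = arr[6] = 4; i = -1
j=0: arr[0]=10 > 4 → no swap
j=1: arr[1]=3 ≤ 4 → i=0, swap arr[0],arr[1] → [3, 10, -1, 7, 1, 6, 4]
j=2: arr[2]=-1 ≤ 4 → i=1, swap arr[1],arr[2] → [3, -1, 10, 7, 1, 6, 4]
j=3: arr[3]=7 > 4 → no swap
j=4: arr[4]=1 ≤ 4 → i=2, swap arr[2],arr[4] → [3, -1, 1, 7, 10, 6, 4]
j=5: arr[5]=6 > 4 → no swap
final swap arr[3],arr[6] → [3, -1, 1, 4, 10, 6, 7]; return 3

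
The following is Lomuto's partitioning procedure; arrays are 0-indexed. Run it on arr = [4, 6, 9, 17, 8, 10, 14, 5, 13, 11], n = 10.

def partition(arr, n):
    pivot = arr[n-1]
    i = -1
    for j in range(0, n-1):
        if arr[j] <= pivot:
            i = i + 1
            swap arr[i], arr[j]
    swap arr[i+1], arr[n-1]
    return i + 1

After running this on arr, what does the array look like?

[4, 6, 9, 8, 10, 5, 11, 17, 13, 14]

pivot = arr[9] = 11; i = -1
j=0: arr[0]=4 ≤ 11 → i=0, swap arr[0],arr[0] (no change) → [4, 6, 9, 17, 8, 10, 14, 5, 13, 11]
j=1: arr[1]=6 ≤ 11 → i=1, swap arr[1],arr[1] (no change) → [4, 6, 9, 17, 8, 10, 14, 5, 13, 11]
j=2: arr[2]=9 ≤ 11 → i=2, swap arr[2],arr[2] (no change) → [4, 6, 9, 17, 8, 10, 14, 5, 13, 11]
j=3: arr[3]=17 > 11 → no swap
j=4: arr[4]=8 ≤ 11 → i=3, swap arr[3],arr[4] → [4, 6, 9, 8, 17, 10, 14, 5, 13, 11]
j=5: arr[5]=10 ≤ 11 → i=4, swap arr[4],arr[5] → [4, 6, 9, 8, 10, 17, 14, 5, 13, 11]
j=6: arr[6]=14 > 11 → no swap
j=7: arr[7]=5 ≤ 11 → i=5, swap arr[5],arr[7] → [4, 6, 9, 8, 10, 5, 14, 17, 13, 11]
j=8: arr[8]=13 > 11 → no swap
final swap arr[6],arr[9] → [4, 6, 9, 8, 10, 5, 11, 17, 13, 14]; return 6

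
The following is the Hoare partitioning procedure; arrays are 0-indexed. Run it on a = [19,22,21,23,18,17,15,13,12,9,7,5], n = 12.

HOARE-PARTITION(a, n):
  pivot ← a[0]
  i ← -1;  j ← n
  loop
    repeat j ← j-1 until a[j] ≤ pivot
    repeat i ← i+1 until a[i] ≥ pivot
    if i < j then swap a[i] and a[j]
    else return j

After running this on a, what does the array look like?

pivot = a[0] = 19; i = -1, j = 12
j→11 (a[11]=5≤19), i→0 (a[0]=19≥19); i<j, swap → [5,22,21,23,18,17,15,13,12,9,7,19]
j→10 (a[10]=7≤19), i→1 (a[1]=22≥19); i<j, swap → [5,7,21,23,18,17,15,13,12,9,22,19]
j→9 (a[9]=9≤19), i→2 (a[2]=21≥19); i<j, swap → [5,7,9,23,18,17,15,13,12,21,22,19]
j→8 (a[8]=12≤19), i→3 (a[3]=23≥19); i<j, swap → [5,7,9,12,18,17,15,13,23,21,22,19]
j→7, i→8; i≥j, return j=7. a = [5,7,9,12,18,17,15,13,23,21,22,19]

[5,7,9,12,18,17,15,13,23,21,22,19]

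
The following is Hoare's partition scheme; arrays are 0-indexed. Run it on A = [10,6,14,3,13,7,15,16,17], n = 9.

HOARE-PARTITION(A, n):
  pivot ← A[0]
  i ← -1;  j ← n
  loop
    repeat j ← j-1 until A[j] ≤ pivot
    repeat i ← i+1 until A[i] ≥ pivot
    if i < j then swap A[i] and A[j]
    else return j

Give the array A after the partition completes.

[7,6,3,14,13,10,15,16,17]

pivot = A[0] = 10; i = -1, j = 9
j→5 (A[5]=7≤10), i→0 (A[0]=10≥10); i<j, swap → [7,6,14,3,13,10,15,16,17]
j→3 (A[3]=3≤10), i→2 (A[2]=14≥10); i<j, swap → [7,6,3,14,13,10,15,16,17]
j→2, i→3; i≥j, return j=2. A = [7,6,3,14,13,10,15,16,17]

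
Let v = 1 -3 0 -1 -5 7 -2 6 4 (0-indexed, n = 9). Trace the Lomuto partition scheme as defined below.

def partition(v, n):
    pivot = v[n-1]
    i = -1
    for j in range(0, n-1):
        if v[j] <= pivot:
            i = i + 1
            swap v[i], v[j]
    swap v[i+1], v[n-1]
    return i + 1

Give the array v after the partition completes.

1 -3 0 -1 -5 -2 4 6 7

pivot = v[8] = 4; i = -1
j=0: v[0]=1 ≤ 4 → i=0, swap v[0],v[0] (no change) → 1 -3 0 -1 -5 7 -2 6 4
j=1: v[1]=-3 ≤ 4 → i=1, swap v[1],v[1] (no change) → 1 -3 0 -1 -5 7 -2 6 4
j=2: v[2]=0 ≤ 4 → i=2, swap v[2],v[2] (no change) → 1 -3 0 -1 -5 7 -2 6 4
j=3: v[3]=-1 ≤ 4 → i=3, swap v[3],v[3] (no change) → 1 -3 0 -1 -5 7 -2 6 4
j=4: v[4]=-5 ≤ 4 → i=4, swap v[4],v[4] (no change) → 1 -3 0 -1 -5 7 -2 6 4
j=5: v[5]=7 > 4 → no swap
j=6: v[6]=-2 ≤ 4 → i=5, swap v[5],v[6] → 1 -3 0 -1 -5 -2 7 6 4
j=7: v[7]=6 > 4 → no swap
final swap v[6],v[8] → 1 -3 0 -1 -5 -2 4 6 7; return 6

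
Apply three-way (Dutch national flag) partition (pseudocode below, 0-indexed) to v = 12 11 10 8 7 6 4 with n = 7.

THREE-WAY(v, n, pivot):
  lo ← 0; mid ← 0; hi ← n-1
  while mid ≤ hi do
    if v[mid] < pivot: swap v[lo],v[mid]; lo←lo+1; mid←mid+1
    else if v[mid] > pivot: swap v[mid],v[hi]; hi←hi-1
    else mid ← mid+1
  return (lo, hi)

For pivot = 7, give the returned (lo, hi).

(2, 2)

lo=0 mid=0 hi=6
12>7: swap(0,6), hi=5 ⇒ 4 11 10 8 7 6 12
4<7: swap(0,0), lo=1 mid=1 ⇒ 4 11 10 8 7 6 12
11>7: swap(1,5), hi=4 ⇒ 4 6 10 8 7 11 12
6<7: swap(1,1), lo=2 mid=2 ⇒ 4 6 10 8 7 11 12
10>7: swap(2,4), hi=3 ⇒ 4 6 7 8 10 11 12
7=7: mid=3
8>7: swap(3,3), hi=2 ⇒ 4 6 7 8 10 11 12
done. lo=2 hi=2; v=4 6 7 8 10 11 12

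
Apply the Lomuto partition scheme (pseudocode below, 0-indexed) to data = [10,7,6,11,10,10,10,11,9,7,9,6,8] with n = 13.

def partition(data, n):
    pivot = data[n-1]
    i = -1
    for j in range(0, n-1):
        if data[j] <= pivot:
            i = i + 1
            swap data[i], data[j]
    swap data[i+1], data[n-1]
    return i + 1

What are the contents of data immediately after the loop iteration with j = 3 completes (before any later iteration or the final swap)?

pivot=8, i=-1
j=0: 10>8, skip
j=1: 7≤8, i=0, swap(0,1) ⇒ [7,10,6,11,10,10,10,11,9,7,9,6,8]
j=2: 6≤8, i=1, swap(1,2) ⇒ [7,6,10,11,10,10,10,11,9,7,9,6,8]
j=3: 11>8, skip
(after j=3) data = [7,6,10,11,10,10,10,11,9,7,9,6,8]

[7,6,10,11,10,10,10,11,9,7,9,6,8]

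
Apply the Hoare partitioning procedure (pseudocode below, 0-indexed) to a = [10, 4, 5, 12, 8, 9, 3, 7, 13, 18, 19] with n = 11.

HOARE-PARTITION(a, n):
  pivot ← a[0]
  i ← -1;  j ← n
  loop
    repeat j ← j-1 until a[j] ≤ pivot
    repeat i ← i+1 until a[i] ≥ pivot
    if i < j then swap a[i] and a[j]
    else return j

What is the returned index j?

5

pivot = a[0] = 10; i = -1, j = 11
j→7 (a[7]=7≤10), i→0 (a[0]=10≥10); i<j, swap → [7, 4, 5, 12, 8, 9, 3, 10, 13, 18, 19]
j→6 (a[6]=3≤10), i→3 (a[3]=12≥10); i<j, swap → [7, 4, 5, 3, 8, 9, 12, 10, 13, 18, 19]
j→5, i→6; i≥j, return j=5. a = [7, 4, 5, 3, 8, 9, 12, 10, 13, 18, 19]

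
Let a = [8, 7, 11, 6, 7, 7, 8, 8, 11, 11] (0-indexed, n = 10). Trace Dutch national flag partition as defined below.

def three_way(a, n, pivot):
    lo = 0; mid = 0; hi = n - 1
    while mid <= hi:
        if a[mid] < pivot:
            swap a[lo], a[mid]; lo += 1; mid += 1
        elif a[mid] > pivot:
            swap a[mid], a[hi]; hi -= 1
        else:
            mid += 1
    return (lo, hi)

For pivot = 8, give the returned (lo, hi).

pivot = 8; lo=0, mid=0, hi=9
a[mid]=8=8: mid=1
a[mid]=7<8: swap a[0],a[1]; lo=1,mid=2 → [7, 8, 11, 6, 7, 7, 8, 8, 11, 11]
a[mid]=11>8: swap a[2],a[9]; hi=8 → [7, 8, 11, 6, 7, 7, 8, 8, 11, 11]
a[mid]=11>8: swap a[2],a[8]; hi=7 → [7, 8, 11, 6, 7, 7, 8, 8, 11, 11]
a[mid]=11>8: swap a[2],a[7]; hi=6 → [7, 8, 8, 6, 7, 7, 8, 11, 11, 11]
a[mid]=8=8: mid=3
a[mid]=6<8: swap a[1],a[3]; lo=2,mid=4 → [7, 6, 8, 8, 7, 7, 8, 11, 11, 11]
a[mid]=7<8: swap a[2],a[4]; lo=3,mid=5 → [7, 6, 7, 8, 8, 7, 8, 11, 11, 11]
a[mid]=7<8: swap a[3],a[5]; lo=4,mid=6 → [7, 6, 7, 7, 8, 8, 8, 11, 11, 11]
a[mid]=8=8: mid=7
end: lo=4, hi=6; a = [7, 6, 7, 7, 8, 8, 8, 11, 11, 11]

(4, 6)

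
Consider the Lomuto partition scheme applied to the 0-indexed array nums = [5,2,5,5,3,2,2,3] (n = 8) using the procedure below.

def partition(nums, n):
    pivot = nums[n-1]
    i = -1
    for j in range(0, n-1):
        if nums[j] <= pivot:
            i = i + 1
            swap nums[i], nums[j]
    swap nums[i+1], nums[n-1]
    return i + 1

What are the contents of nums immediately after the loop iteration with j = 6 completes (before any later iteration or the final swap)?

pivot = nums[7] = 3; i = -1
j=0: nums[0]=5 > 3 → no swap
j=1: nums[1]=2 ≤ 3 → i=0, swap nums[0],nums[1] → [2,5,5,5,3,2,2,3]
j=2: nums[2]=5 > 3 → no swap
j=3: nums[3]=5 > 3 → no swap
j=4: nums[4]=3 ≤ 3 → i=1, swap nums[1],nums[4] → [2,3,5,5,5,2,2,3]
j=5: nums[5]=2 ≤ 3 → i=2, swap nums[2],nums[5] → [2,3,2,5,5,5,2,3]
j=6: nums[6]=2 ≤ 3 → i=3, swap nums[3],nums[6] → [2,3,2,2,5,5,5,3]
(after j=6) nums = [2,3,2,2,5,5,5,3]

[2,3,2,2,5,5,5,3]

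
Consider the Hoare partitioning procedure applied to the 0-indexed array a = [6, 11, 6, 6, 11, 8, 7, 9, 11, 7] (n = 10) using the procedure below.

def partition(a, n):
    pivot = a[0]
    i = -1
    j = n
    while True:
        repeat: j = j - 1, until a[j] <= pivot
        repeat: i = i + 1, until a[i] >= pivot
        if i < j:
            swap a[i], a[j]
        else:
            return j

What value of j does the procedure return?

pivot = a[0] = 6; i = -1, j = 10
j→3 (a[3]=6≤6), i→0 (a[0]=6≥6); i<j, swap → [6, 11, 6, 6, 11, 8, 7, 9, 11, 7]
j→2 (a[2]=6≤6), i→1 (a[1]=11≥6); i<j, swap → [6, 6, 11, 6, 11, 8, 7, 9, 11, 7]
j→1, i→2; i≥j, return j=1. a = [6, 6, 11, 6, 11, 8, 7, 9, 11, 7]

1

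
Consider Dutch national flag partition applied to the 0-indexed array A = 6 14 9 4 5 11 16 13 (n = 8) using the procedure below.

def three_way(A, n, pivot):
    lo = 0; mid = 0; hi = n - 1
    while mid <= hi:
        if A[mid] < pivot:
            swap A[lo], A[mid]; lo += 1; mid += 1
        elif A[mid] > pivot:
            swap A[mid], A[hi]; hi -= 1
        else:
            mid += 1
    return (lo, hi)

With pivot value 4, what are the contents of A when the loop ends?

lo=0 mid=0 hi=7
6>4: swap(0,7), hi=6 ⇒ 13 14 9 4 5 11 16 6
13>4: swap(0,6), hi=5 ⇒ 16 14 9 4 5 11 13 6
16>4: swap(0,5), hi=4 ⇒ 11 14 9 4 5 16 13 6
11>4: swap(0,4), hi=3 ⇒ 5 14 9 4 11 16 13 6
5>4: swap(0,3), hi=2 ⇒ 4 14 9 5 11 16 13 6
4=4: mid=1
14>4: swap(1,2), hi=1 ⇒ 4 9 14 5 11 16 13 6
9>4: swap(1,1), hi=0 ⇒ 4 9 14 5 11 16 13 6
done. lo=0 hi=0; A=4 9 14 5 11 16 13 6

4 9 14 5 11 16 13 6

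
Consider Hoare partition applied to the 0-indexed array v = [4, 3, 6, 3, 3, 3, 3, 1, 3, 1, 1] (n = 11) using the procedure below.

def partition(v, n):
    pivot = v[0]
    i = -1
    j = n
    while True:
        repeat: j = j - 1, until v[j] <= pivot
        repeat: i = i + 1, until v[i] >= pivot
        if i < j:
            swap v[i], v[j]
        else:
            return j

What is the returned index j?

pivot = v[0] = 4; i = -1, j = 11
j→10 (v[10]=1≤4), i→0 (v[0]=4≥4); i<j, swap → [1, 3, 6, 3, 3, 3, 3, 1, 3, 1, 4]
j→9 (v[9]=1≤4), i→2 (v[2]=6≥4); i<j, swap → [1, 3, 1, 3, 3, 3, 3, 1, 3, 6, 4]
j→8, i→9; i≥j, return j=8. v = [1, 3, 1, 3, 3, 3, 3, 1, 3, 6, 4]

8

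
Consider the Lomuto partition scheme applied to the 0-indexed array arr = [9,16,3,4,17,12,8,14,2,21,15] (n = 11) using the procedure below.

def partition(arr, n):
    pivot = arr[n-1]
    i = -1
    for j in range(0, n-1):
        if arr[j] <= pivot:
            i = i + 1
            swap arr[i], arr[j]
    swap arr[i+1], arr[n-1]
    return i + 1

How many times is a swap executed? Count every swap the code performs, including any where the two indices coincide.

8

pivot = arr[10] = 15; i = -1
j=0: arr[0]=9 ≤ 15 → i=0, swap arr[0],arr[0] (no change) → [9,16,3,4,17,12,8,14,2,21,15]
j=1: arr[1]=16 > 15 → no swap
j=2: arr[2]=3 ≤ 15 → i=1, swap arr[1],arr[2] → [9,3,16,4,17,12,8,14,2,21,15]
j=3: arr[3]=4 ≤ 15 → i=2, swap arr[2],arr[3] → [9,3,4,16,17,12,8,14,2,21,15]
j=4: arr[4]=17 > 15 → no swap
j=5: arr[5]=12 ≤ 15 → i=3, swap arr[3],arr[5] → [9,3,4,12,17,16,8,14,2,21,15]
j=6: arr[6]=8 ≤ 15 → i=4, swap arr[4],arr[6] → [9,3,4,12,8,16,17,14,2,21,15]
j=7: arr[7]=14 ≤ 15 → i=5, swap arr[5],arr[7] → [9,3,4,12,8,14,17,16,2,21,15]
j=8: arr[8]=2 ≤ 15 → i=6, swap arr[6],arr[8] → [9,3,4,12,8,14,2,16,17,21,15]
j=9: arr[9]=21 > 15 → no swap
final swap arr[7],arr[10] → [9,3,4,12,8,14,2,15,17,21,16]; return 7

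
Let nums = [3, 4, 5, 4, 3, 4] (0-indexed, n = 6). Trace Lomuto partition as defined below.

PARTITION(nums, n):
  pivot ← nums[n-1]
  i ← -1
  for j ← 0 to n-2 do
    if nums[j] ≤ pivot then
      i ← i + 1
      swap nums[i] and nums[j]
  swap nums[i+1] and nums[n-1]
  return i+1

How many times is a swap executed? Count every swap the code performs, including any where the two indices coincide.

5

pivot = nums[5] = 4; i = -1
j=0: nums[0]=3 ≤ 4 → i=0, swap nums[0],nums[0] (no change) → [3, 4, 5, 4, 3, 4]
j=1: nums[1]=4 ≤ 4 → i=1, swap nums[1],nums[1] (no change) → [3, 4, 5, 4, 3, 4]
j=2: nums[2]=5 > 4 → no swap
j=3: nums[3]=4 ≤ 4 → i=2, swap nums[2],nums[3] → [3, 4, 4, 5, 3, 4]
j=4: nums[4]=3 ≤ 4 → i=3, swap nums[3],nums[4] → [3, 4, 4, 3, 5, 4]
final swap nums[4],nums[5] → [3, 4, 4, 3, 4, 5]; return 4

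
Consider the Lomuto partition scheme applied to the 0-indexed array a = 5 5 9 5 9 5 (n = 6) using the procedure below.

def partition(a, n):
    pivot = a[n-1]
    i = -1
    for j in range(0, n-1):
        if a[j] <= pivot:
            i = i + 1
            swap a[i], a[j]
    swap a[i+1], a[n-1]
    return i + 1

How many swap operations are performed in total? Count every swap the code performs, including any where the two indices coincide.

4

pivot = a[5] = 5; i = -1
j=0: a[0]=5 ≤ 5 → i=0, swap a[0],a[0] (no change) → 5 5 9 5 9 5
j=1: a[1]=5 ≤ 5 → i=1, swap a[1],a[1] (no change) → 5 5 9 5 9 5
j=2: a[2]=9 > 5 → no swap
j=3: a[3]=5 ≤ 5 → i=2, swap a[2],a[3] → 5 5 5 9 9 5
j=4: a[4]=9 > 5 → no swap
final swap a[3],a[5] → 5 5 5 5 9 9; return 3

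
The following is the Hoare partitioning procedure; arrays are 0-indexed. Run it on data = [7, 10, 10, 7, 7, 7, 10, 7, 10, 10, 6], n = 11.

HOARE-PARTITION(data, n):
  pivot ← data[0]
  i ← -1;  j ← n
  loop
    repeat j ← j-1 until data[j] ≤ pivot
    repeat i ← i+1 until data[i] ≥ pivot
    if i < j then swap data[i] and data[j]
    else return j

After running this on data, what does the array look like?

pivot = data[0] = 7; i = -1, j = 11
j→10 (data[10]=6≤7), i→0 (data[0]=7≥7); i<j, swap → [6, 10, 10, 7, 7, 7, 10, 7, 10, 10, 7]
j→7 (data[7]=7≤7), i→1 (data[1]=10≥7); i<j, swap → [6, 7, 10, 7, 7, 7, 10, 10, 10, 10, 7]
j→5 (data[5]=7≤7), i→2 (data[2]=10≥7); i<j, swap → [6, 7, 7, 7, 7, 10, 10, 10, 10, 10, 7]
j→4 (data[4]=7≤7), i→3 (data[3]=7≥7); i<j, swap → [6, 7, 7, 7, 7, 10, 10, 10, 10, 10, 7]
j→3, i→4; i≥j, return j=3. data = [6, 7, 7, 7, 7, 10, 10, 10, 10, 10, 7]

[6, 7, 7, 7, 7, 10, 10, 10, 10, 10, 7]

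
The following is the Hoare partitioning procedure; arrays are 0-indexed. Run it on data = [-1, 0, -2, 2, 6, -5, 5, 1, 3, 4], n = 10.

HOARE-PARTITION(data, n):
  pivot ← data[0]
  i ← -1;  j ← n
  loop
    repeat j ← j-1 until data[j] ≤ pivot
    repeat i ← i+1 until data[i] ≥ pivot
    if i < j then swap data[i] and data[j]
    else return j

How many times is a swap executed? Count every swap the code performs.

2

pivot=-1
j stops at 5 (-5), i stops at 0 (-1); swap ⇒ [-5, 0, -2, 2, 6, -1, 5, 1, 3, 4]
j stops at 2 (-2), i stops at 1 (0); swap ⇒ [-5, -2, 0, 2, 6, -1, 5, 1, 3, 4]
j stops at 1, i stops at 2; i≥j ⇒ return 1. data=[-5, -2, 0, 2, 6, -1, 5, 1, 3, 4]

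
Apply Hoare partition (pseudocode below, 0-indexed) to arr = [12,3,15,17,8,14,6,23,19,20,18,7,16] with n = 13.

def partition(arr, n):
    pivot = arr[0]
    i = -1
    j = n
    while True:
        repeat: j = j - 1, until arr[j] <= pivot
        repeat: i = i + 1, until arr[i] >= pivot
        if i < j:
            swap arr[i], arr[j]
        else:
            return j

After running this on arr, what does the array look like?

pivot=12
j stops at 11 (7), i stops at 0 (12); swap ⇒ [7,3,15,17,8,14,6,23,19,20,18,12,16]
j stops at 6 (6), i stops at 2 (15); swap ⇒ [7,3,6,17,8,14,15,23,19,20,18,12,16]
j stops at 4 (8), i stops at 3 (17); swap ⇒ [7,3,6,8,17,14,15,23,19,20,18,12,16]
j stops at 3, i stops at 4; i≥j ⇒ return 3. arr=[7,3,6,8,17,14,15,23,19,20,18,12,16]

[7,3,6,8,17,14,15,23,19,20,18,12,16]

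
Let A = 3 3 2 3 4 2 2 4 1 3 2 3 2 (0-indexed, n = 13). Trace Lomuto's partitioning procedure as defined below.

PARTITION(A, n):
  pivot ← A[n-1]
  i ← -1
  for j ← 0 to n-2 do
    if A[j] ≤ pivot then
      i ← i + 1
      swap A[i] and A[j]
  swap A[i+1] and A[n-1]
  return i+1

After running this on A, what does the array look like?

2 2 2 1 2 2 3 4 3 3 4 3 3

pivot = A[12] = 2; i = -1
j=0: A[0]=3 > 2 → no swap
j=1: A[1]=3 > 2 → no swap
j=2: A[2]=2 ≤ 2 → i=0, swap A[0],A[2] → 2 3 3 3 4 2 2 4 1 3 2 3 2
j=3: A[3]=3 > 2 → no swap
j=4: A[4]=4 > 2 → no swap
j=5: A[5]=2 ≤ 2 → i=1, swap A[1],A[5] → 2 2 3 3 4 3 2 4 1 3 2 3 2
j=6: A[6]=2 ≤ 2 → i=2, swap A[2],A[6] → 2 2 2 3 4 3 3 4 1 3 2 3 2
j=7: A[7]=4 > 2 → no swap
j=8: A[8]=1 ≤ 2 → i=3, swap A[3],A[8] → 2 2 2 1 4 3 3 4 3 3 2 3 2
j=9: A[9]=3 > 2 → no swap
j=10: A[10]=2 ≤ 2 → i=4, swap A[4],A[10] → 2 2 2 1 2 3 3 4 3 3 4 3 2
j=11: A[11]=3 > 2 → no swap
final swap A[5],A[12] → 2 2 2 1 2 2 3 4 3 3 4 3 3; return 5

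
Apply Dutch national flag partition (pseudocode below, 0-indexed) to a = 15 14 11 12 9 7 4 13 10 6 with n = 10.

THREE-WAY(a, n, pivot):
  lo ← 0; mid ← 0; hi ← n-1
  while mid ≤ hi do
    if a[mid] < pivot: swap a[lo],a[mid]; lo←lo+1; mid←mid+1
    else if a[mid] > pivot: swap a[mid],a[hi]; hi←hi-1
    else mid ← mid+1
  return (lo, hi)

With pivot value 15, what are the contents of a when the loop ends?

lo=0 mid=0 hi=9
15=15: mid=1
14<15: swap(0,1), lo=1 mid=2 ⇒ 14 15 11 12 9 7 4 13 10 6
11<15: swap(1,2), lo=2 mid=3 ⇒ 14 11 15 12 9 7 4 13 10 6
12<15: swap(2,3), lo=3 mid=4 ⇒ 14 11 12 15 9 7 4 13 10 6
9<15: swap(3,4), lo=4 mid=5 ⇒ 14 11 12 9 15 7 4 13 10 6
7<15: swap(4,5), lo=5 mid=6 ⇒ 14 11 12 9 7 15 4 13 10 6
4<15: swap(5,6), lo=6 mid=7 ⇒ 14 11 12 9 7 4 15 13 10 6
13<15: swap(6,7), lo=7 mid=8 ⇒ 14 11 12 9 7 4 13 15 10 6
10<15: swap(7,8), lo=8 mid=9 ⇒ 14 11 12 9 7 4 13 10 15 6
6<15: swap(8,9), lo=9 mid=10 ⇒ 14 11 12 9 7 4 13 10 6 15
done. lo=9 hi=9; a=14 11 12 9 7 4 13 10 6 15

14 11 12 9 7 4 13 10 6 15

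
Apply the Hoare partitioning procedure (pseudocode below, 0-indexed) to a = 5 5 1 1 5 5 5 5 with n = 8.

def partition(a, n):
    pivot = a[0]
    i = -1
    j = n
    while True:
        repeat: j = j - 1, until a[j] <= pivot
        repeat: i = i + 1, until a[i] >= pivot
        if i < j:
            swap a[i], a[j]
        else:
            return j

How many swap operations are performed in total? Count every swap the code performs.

3

pivot = a[0] = 5; i = -1, j = 8
j→7 (a[7]=5≤5), i→0 (a[0]=5≥5); i<j, swap → 5 5 1 1 5 5 5 5
j→6 (a[6]=5≤5), i→1 (a[1]=5≥5); i<j, swap → 5 5 1 1 5 5 5 5
j→5 (a[5]=5≤5), i→4 (a[4]=5≥5); i<j, swap → 5 5 1 1 5 5 5 5
j→4, i→5; i≥j, return j=4. a = 5 5 1 1 5 5 5 5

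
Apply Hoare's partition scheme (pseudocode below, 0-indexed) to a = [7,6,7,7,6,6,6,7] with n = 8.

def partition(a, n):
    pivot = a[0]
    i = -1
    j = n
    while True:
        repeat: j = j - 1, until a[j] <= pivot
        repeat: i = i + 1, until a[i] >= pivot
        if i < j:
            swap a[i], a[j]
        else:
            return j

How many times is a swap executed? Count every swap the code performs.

3

pivot=7
j stops at 7 (7), i stops at 0 (7); swap ⇒ [7,6,7,7,6,6,6,7]
j stops at 6 (6), i stops at 2 (7); swap ⇒ [7,6,6,7,6,6,7,7]
j stops at 5 (6), i stops at 3 (7); swap ⇒ [7,6,6,6,6,7,7,7]
j stops at 4, i stops at 5; i≥j ⇒ return 4. a=[7,6,6,6,6,7,7,7]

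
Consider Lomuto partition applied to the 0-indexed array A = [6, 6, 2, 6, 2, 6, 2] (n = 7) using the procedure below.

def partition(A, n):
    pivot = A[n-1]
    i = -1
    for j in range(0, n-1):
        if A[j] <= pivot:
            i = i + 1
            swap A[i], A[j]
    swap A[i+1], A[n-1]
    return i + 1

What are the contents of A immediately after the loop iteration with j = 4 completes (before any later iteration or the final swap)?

[2, 2, 6, 6, 6, 6, 2]

pivot = A[6] = 2; i = -1
j=0: A[0]=6 > 2 → no swap
j=1: A[1]=6 > 2 → no swap
j=2: A[2]=2 ≤ 2 → i=0, swap A[0],A[2] → [2, 6, 6, 6, 2, 6, 2]
j=3: A[3]=6 > 2 → no swap
j=4: A[4]=2 ≤ 2 → i=1, swap A[1],A[4] → [2, 2, 6, 6, 6, 6, 2]
(after j=4) A = [2, 2, 6, 6, 6, 6, 2]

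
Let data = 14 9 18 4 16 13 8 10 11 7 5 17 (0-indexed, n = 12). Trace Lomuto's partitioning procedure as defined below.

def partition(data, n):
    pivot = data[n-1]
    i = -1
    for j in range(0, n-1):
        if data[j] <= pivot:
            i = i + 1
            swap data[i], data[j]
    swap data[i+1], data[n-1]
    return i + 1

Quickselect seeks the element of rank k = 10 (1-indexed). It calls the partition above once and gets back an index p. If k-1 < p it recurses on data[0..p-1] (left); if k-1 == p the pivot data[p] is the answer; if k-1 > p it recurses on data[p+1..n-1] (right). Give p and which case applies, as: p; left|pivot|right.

pivot=17, i=-1
j=0: 14≤17, i=0, swap(0,0) ⇒ 14 9 18 4 16 13 8 10 11 7 5 17
j=1: 9≤17, i=1, swap(1,1) ⇒ 14 9 18 4 16 13 8 10 11 7 5 17
j=2: 18>17, skip
j=3: 4≤17, i=2, swap(2,3) ⇒ 14 9 4 18 16 13 8 10 11 7 5 17
j=4: 16≤17, i=3, swap(3,4) ⇒ 14 9 4 16 18 13 8 10 11 7 5 17
j=5: 13≤17, i=4, swap(4,5) ⇒ 14 9 4 16 13 18 8 10 11 7 5 17
j=6: 8≤17, i=5, swap(5,6) ⇒ 14 9 4 16 13 8 18 10 11 7 5 17
j=7: 10≤17, i=6, swap(6,7) ⇒ 14 9 4 16 13 8 10 18 11 7 5 17
j=8: 11≤17, i=7, swap(7,8) ⇒ 14 9 4 16 13 8 10 11 18 7 5 17
j=9: 7≤17, i=8, swap(8,9) ⇒ 14 9 4 16 13 8 10 11 7 18 5 17
j=10: 5≤17, i=9, swap(9,10) ⇒ 14 9 4 16 13 8 10 11 7 5 18 17
swap(10,11) ⇒ 14 9 4 16 13 8 10 11 7 5 17 18; return 10
p = 10; k-1 = 9 < 10 ⇒ left

10; left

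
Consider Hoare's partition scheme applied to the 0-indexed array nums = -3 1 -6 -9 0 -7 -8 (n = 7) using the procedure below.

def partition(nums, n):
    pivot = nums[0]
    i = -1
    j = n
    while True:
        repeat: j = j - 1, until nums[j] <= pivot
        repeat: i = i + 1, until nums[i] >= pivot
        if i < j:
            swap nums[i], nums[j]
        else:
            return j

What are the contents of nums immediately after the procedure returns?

-8 -7 -6 -9 0 1 -3

pivot=-3
j stops at 6 (-8), i stops at 0 (-3); swap ⇒ -8 1 -6 -9 0 -7 -3
j stops at 5 (-7), i stops at 1 (1); swap ⇒ -8 -7 -6 -9 0 1 -3
j stops at 3, i stops at 4; i≥j ⇒ return 3. nums=-8 -7 -6 -9 0 1 -3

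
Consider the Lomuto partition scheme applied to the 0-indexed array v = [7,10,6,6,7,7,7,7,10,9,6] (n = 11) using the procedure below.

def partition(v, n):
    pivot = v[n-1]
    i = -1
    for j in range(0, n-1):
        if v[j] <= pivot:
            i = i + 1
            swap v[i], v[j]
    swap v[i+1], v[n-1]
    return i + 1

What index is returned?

pivot=6, i=-1
j=0: 7>6, skip
j=1: 10>6, skip
j=2: 6≤6, i=0, swap(0,2) ⇒ [6,10,7,6,7,7,7,7,10,9,6]
j=3: 6≤6, i=1, swap(1,3) ⇒ [6,6,7,10,7,7,7,7,10,9,6]
j=4: 7>6, skip
j=5: 7>6, skip
j=6: 7>6, skip
j=7: 7>6, skip
j=8: 10>6, skip
j=9: 9>6, skip
swap(2,10) ⇒ [6,6,6,10,7,7,7,7,10,9,7]; return 2

2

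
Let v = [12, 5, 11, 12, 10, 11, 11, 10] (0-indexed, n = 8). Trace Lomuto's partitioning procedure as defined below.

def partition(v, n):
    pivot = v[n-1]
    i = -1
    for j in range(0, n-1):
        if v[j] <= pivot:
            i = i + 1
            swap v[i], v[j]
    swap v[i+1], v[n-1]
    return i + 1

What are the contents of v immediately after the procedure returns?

pivot = v[7] = 10; i = -1
j=0: v[0]=12 > 10 → no swap
j=1: v[1]=5 ≤ 10 → i=0, swap v[0],v[1] → [5, 12, 11, 12, 10, 11, 11, 10]
j=2: v[2]=11 > 10 → no swap
j=3: v[3]=12 > 10 → no swap
j=4: v[4]=10 ≤ 10 → i=1, swap v[1],v[4] → [5, 10, 11, 12, 12, 11, 11, 10]
j=5: v[5]=11 > 10 → no swap
j=6: v[6]=11 > 10 → no swap
final swap v[2],v[7] → [5, 10, 10, 12, 12, 11, 11, 11]; return 2

[5, 10, 10, 12, 12, 11, 11, 11]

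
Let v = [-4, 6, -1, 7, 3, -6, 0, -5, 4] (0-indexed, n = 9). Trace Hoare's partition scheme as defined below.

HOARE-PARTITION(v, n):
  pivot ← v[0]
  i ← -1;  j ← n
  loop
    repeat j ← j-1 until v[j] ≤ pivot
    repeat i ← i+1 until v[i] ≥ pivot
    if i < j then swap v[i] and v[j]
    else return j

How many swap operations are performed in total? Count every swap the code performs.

2

pivot = v[0] = -4; i = -1, j = 9
j→7 (v[7]=-5≤-4), i→0 (v[0]=-4≥-4); i<j, swap → [-5, 6, -1, 7, 3, -6, 0, -4, 4]
j→5 (v[5]=-6≤-4), i→1 (v[1]=6≥-4); i<j, swap → [-5, -6, -1, 7, 3, 6, 0, -4, 4]
j→1, i→2; i≥j, return j=1. v = [-5, -6, -1, 7, 3, 6, 0, -4, 4]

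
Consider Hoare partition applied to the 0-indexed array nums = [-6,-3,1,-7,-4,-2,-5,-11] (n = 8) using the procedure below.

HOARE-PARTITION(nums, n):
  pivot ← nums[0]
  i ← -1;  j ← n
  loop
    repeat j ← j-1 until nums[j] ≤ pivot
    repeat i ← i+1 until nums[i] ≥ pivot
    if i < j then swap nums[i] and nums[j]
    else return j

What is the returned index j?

1

pivot = nums[0] = -6; i = -1, j = 8
j→7 (nums[7]=-11≤-6), i→0 (nums[0]=-6≥-6); i<j, swap → [-11,-3,1,-7,-4,-2,-5,-6]
j→3 (nums[3]=-7≤-6), i→1 (nums[1]=-3≥-6); i<j, swap → [-11,-7,1,-3,-4,-2,-5,-6]
j→1, i→2; i≥j, return j=1. nums = [-11,-7,1,-3,-4,-2,-5,-6]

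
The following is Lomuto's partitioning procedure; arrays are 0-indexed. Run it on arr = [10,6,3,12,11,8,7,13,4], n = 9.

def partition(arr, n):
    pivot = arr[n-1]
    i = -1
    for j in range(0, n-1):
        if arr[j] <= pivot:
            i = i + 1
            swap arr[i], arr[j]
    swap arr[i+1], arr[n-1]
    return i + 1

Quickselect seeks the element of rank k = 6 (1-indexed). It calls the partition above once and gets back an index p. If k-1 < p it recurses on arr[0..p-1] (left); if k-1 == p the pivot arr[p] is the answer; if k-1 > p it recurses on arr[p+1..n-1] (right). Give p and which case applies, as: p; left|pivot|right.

1; right

pivot = arr[8] = 4; i = -1
j=0: arr[0]=10 > 4 → no swap
j=1: arr[1]=6 > 4 → no swap
j=2: arr[2]=3 ≤ 4 → i=0, swap arr[0],arr[2] → [3,6,10,12,11,8,7,13,4]
j=3: arr[3]=12 > 4 → no swap
j=4: arr[4]=11 > 4 → no swap
j=5: arr[5]=8 > 4 → no swap
j=6: arr[6]=7 > 4 → no swap
j=7: arr[7]=13 > 4 → no swap
final swap arr[1],arr[8] → [3,4,10,12,11,8,7,13,6]; return 1
p = 1; k-1 = 5 > 1 ⇒ right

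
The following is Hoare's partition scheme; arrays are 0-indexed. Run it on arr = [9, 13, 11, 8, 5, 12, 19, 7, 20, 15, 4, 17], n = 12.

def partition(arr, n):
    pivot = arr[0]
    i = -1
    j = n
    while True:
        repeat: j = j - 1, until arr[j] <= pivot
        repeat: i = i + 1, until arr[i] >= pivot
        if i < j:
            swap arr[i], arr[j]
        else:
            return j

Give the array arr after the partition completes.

[4, 7, 5, 8, 11, 12, 19, 13, 20, 15, 9, 17]

pivot = arr[0] = 9; i = -1, j = 12
j→10 (arr[10]=4≤9), i→0 (arr[0]=9≥9); i<j, swap → [4, 13, 11, 8, 5, 12, 19, 7, 20, 15, 9, 17]
j→7 (arr[7]=7≤9), i→1 (arr[1]=13≥9); i<j, swap → [4, 7, 11, 8, 5, 12, 19, 13, 20, 15, 9, 17]
j→4 (arr[4]=5≤9), i→2 (arr[2]=11≥9); i<j, swap → [4, 7, 5, 8, 11, 12, 19, 13, 20, 15, 9, 17]
j→3, i→4; i≥j, return j=3. arr = [4, 7, 5, 8, 11, 12, 19, 13, 20, 15, 9, 17]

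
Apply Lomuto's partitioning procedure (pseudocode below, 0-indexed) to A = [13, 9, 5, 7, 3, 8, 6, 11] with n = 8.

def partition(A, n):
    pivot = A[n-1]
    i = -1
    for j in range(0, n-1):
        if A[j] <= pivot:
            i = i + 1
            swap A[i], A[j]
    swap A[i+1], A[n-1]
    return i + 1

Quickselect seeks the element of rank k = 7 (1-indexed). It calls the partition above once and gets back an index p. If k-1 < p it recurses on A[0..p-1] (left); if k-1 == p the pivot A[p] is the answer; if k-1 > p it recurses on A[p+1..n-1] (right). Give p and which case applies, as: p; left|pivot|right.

6; pivot

pivot = A[7] = 11; i = -1
j=0: A[0]=13 > 11 → no swap
j=1: A[1]=9 ≤ 11 → i=0, swap A[0],A[1] → [9, 13, 5, 7, 3, 8, 6, 11]
j=2: A[2]=5 ≤ 11 → i=1, swap A[1],A[2] → [9, 5, 13, 7, 3, 8, 6, 11]
j=3: A[3]=7 ≤ 11 → i=2, swap A[2],A[3] → [9, 5, 7, 13, 3, 8, 6, 11]
j=4: A[4]=3 ≤ 11 → i=3, swap A[3],A[4] → [9, 5, 7, 3, 13, 8, 6, 11]
j=5: A[5]=8 ≤ 11 → i=4, swap A[4],A[5] → [9, 5, 7, 3, 8, 13, 6, 11]
j=6: A[6]=6 ≤ 11 → i=5, swap A[5],A[6] → [9, 5, 7, 3, 8, 6, 13, 11]
final swap A[6],A[7] → [9, 5, 7, 3, 8, 6, 11, 13]; return 6
p = 6; k-1 = 6 == 6 ⇒ pivot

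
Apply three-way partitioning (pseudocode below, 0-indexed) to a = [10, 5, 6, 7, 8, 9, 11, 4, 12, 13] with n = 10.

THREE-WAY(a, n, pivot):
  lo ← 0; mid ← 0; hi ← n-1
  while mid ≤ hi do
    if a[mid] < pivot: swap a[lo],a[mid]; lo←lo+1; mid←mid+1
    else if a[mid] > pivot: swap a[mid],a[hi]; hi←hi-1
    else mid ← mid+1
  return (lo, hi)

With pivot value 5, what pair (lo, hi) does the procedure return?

(1, 1)

lo=0 mid=0 hi=9
10>5: swap(0,9), hi=8 ⇒ [13, 5, 6, 7, 8, 9, 11, 4, 12, 10]
13>5: swap(0,8), hi=7 ⇒ [12, 5, 6, 7, 8, 9, 11, 4, 13, 10]
12>5: swap(0,7), hi=6 ⇒ [4, 5, 6, 7, 8, 9, 11, 12, 13, 10]
4<5: swap(0,0), lo=1 mid=1 ⇒ [4, 5, 6, 7, 8, 9, 11, 12, 13, 10]
5=5: mid=2
6>5: swap(2,6), hi=5 ⇒ [4, 5, 11, 7, 8, 9, 6, 12, 13, 10]
11>5: swap(2,5), hi=4 ⇒ [4, 5, 9, 7, 8, 11, 6, 12, 13, 10]
9>5: swap(2,4), hi=3 ⇒ [4, 5, 8, 7, 9, 11, 6, 12, 13, 10]
8>5: swap(2,3), hi=2 ⇒ [4, 5, 7, 8, 9, 11, 6, 12, 13, 10]
7>5: swap(2,2), hi=1 ⇒ [4, 5, 7, 8, 9, 11, 6, 12, 13, 10]
done. lo=1 hi=1; a=[4, 5, 7, 8, 9, 11, 6, 12, 13, 10]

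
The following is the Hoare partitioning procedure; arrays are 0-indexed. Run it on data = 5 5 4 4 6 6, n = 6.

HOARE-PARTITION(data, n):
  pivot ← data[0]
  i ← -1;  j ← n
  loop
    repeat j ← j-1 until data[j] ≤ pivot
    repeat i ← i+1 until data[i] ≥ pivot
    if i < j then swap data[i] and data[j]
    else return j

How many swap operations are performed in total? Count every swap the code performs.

2

pivot = data[0] = 5; i = -1, j = 6
j→3 (data[3]=4≤5), i→0 (data[0]=5≥5); i<j, swap → 4 5 4 5 6 6
j→2 (data[2]=4≤5), i→1 (data[1]=5≥5); i<j, swap → 4 4 5 5 6 6
j→1, i→2; i≥j, return j=1. data = 4 4 5 5 6 6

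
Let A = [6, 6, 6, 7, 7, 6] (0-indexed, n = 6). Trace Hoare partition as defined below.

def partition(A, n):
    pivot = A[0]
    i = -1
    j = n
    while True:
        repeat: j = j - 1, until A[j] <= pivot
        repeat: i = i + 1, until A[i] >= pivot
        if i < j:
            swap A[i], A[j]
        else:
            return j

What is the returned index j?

pivot = A[0] = 6; i = -1, j = 6
j→5 (A[5]=6≤6), i→0 (A[0]=6≥6); i<j, swap → [6, 6, 6, 7, 7, 6]
j→2 (A[2]=6≤6), i→1 (A[1]=6≥6); i<j, swap → [6, 6, 6, 7, 7, 6]
j→1, i→2; i≥j, return j=1. A = [6, 6, 6, 7, 7, 6]

1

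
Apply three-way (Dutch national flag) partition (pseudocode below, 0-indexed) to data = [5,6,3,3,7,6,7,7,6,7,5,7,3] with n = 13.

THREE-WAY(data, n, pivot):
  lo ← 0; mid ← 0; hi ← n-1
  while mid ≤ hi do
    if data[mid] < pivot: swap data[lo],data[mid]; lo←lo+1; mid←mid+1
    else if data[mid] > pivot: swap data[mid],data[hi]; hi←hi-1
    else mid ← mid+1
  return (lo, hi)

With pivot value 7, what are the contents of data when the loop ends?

[5,6,3,3,6,6,5,3,7,7,7,7,7]

pivot = 7; lo=0, mid=0, hi=12
data[mid]=5<7: swap data[0],data[0]; lo=1,mid=1 → [5,6,3,3,7,6,7,7,6,7,5,7,3]
data[mid]=6<7: swap data[1],data[1]; lo=2,mid=2 → [5,6,3,3,7,6,7,7,6,7,5,7,3]
data[mid]=3<7: swap data[2],data[2]; lo=3,mid=3 → [5,6,3,3,7,6,7,7,6,7,5,7,3]
data[mid]=3<7: swap data[3],data[3]; lo=4,mid=4 → [5,6,3,3,7,6,7,7,6,7,5,7,3]
data[mid]=7=7: mid=5
data[mid]=6<7: swap data[4],data[5]; lo=5,mid=6 → [5,6,3,3,6,7,7,7,6,7,5,7,3]
data[mid]=7=7: mid=7
data[mid]=7=7: mid=8
data[mid]=6<7: swap data[5],data[8]; lo=6,mid=9 → [5,6,3,3,6,6,7,7,7,7,5,7,3]
data[mid]=7=7: mid=10
data[mid]=5<7: swap data[6],data[10]; lo=7,mid=11 → [5,6,3,3,6,6,5,7,7,7,7,7,3]
data[mid]=7=7: mid=12
data[mid]=3<7: swap data[7],data[12]; lo=8,mid=13 → [5,6,3,3,6,6,5,3,7,7,7,7,7]
end: lo=8, hi=12; data = [5,6,3,3,6,6,5,3,7,7,7,7,7]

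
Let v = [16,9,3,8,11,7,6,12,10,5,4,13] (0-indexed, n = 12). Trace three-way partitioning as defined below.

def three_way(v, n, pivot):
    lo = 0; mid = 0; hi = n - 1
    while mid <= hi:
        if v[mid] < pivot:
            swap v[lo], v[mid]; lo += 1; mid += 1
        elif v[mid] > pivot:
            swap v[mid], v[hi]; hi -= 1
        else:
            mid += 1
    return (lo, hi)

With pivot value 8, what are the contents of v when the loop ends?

pivot = 8; lo=0, mid=0, hi=11
v[mid]=16>8: swap v[0],v[11]; hi=10 → [13,9,3,8,11,7,6,12,10,5,4,16]
v[mid]=13>8: swap v[0],v[10]; hi=9 → [4,9,3,8,11,7,6,12,10,5,13,16]
v[mid]=4<8: swap v[0],v[0]; lo=1,mid=1 → [4,9,3,8,11,7,6,12,10,5,13,16]
v[mid]=9>8: swap v[1],v[9]; hi=8 → [4,5,3,8,11,7,6,12,10,9,13,16]
v[mid]=5<8: swap v[1],v[1]; lo=2,mid=2 → [4,5,3,8,11,7,6,12,10,9,13,16]
v[mid]=3<8: swap v[2],v[2]; lo=3,mid=3 → [4,5,3,8,11,7,6,12,10,9,13,16]
v[mid]=8=8: mid=4
v[mid]=11>8: swap v[4],v[8]; hi=7 → [4,5,3,8,10,7,6,12,11,9,13,16]
v[mid]=10>8: swap v[4],v[7]; hi=6 → [4,5,3,8,12,7,6,10,11,9,13,16]
v[mid]=12>8: swap v[4],v[6]; hi=5 → [4,5,3,8,6,7,12,10,11,9,13,16]
v[mid]=6<8: swap v[3],v[4]; lo=4,mid=5 → [4,5,3,6,8,7,12,10,11,9,13,16]
v[mid]=7<8: swap v[4],v[5]; lo=5,mid=6 → [4,5,3,6,7,8,12,10,11,9,13,16]
end: lo=5, hi=5; v = [4,5,3,6,7,8,12,10,11,9,13,16]

[4,5,3,6,7,8,12,10,11,9,13,16]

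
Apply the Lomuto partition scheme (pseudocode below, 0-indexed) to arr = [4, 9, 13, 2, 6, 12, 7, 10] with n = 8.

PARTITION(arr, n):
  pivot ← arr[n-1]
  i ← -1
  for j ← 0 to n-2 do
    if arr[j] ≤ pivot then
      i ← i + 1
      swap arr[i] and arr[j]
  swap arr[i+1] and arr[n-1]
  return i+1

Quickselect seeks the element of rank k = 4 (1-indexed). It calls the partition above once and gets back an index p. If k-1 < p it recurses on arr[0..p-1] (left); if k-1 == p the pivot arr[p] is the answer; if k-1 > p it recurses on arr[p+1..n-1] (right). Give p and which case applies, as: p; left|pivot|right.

5; left

pivot = arr[7] = 10; i = -1
j=0: arr[0]=4 ≤ 10 → i=0, swap arr[0],arr[0] (no change) → [4, 9, 13, 2, 6, 12, 7, 10]
j=1: arr[1]=9 ≤ 10 → i=1, swap arr[1],arr[1] (no change) → [4, 9, 13, 2, 6, 12, 7, 10]
j=2: arr[2]=13 > 10 → no swap
j=3: arr[3]=2 ≤ 10 → i=2, swap arr[2],arr[3] → [4, 9, 2, 13, 6, 12, 7, 10]
j=4: arr[4]=6 ≤ 10 → i=3, swap arr[3],arr[4] → [4, 9, 2, 6, 13, 12, 7, 10]
j=5: arr[5]=12 > 10 → no swap
j=6: arr[6]=7 ≤ 10 → i=4, swap arr[4],arr[6] → [4, 9, 2, 6, 7, 12, 13, 10]
final swap arr[5],arr[7] → [4, 9, 2, 6, 7, 10, 13, 12]; return 5
p = 5; k-1 = 3 < 5 ⇒ left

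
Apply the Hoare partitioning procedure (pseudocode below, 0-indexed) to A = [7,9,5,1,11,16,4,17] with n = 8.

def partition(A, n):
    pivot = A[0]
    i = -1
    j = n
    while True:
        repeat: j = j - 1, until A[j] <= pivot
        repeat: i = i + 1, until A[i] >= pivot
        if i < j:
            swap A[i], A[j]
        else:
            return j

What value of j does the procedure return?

2

pivot = A[0] = 7; i = -1, j = 8
j→6 (A[6]=4≤7), i→0 (A[0]=7≥7); i<j, swap → [4,9,5,1,11,16,7,17]
j→3 (A[3]=1≤7), i→1 (A[1]=9≥7); i<j, swap → [4,1,5,9,11,16,7,17]
j→2, i→3; i≥j, return j=2. A = [4,1,5,9,11,16,7,17]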